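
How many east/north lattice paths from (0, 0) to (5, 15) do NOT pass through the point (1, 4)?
Number of paths = 8679

Total paths from (0, 0) to (5, 15): C(20, 5) = 15504. Paths through (1, 4): (paths (0, 0) → (1, 4)) × (paths (1, 4) → (5, 15)) = C(5, 1) · C(15, 4) = 5 · 1365 = 6825. Avoidance count = 15504 − 6825 = 8679.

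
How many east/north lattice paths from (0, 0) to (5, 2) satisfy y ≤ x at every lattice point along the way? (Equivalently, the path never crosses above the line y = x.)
Number of paths = 14

By the reflection principle (André's argument), the number of monotone paths to (5, 2) with n ≤ m that never go above y = x is C(7, 5) − C(7, 6) = 21 − 7 = 14.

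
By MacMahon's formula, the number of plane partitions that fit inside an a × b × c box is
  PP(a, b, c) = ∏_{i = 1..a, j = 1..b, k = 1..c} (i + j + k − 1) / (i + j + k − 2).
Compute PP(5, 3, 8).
PP(5, 3, 8) = 61408347

Evaluate the triple product over i = 1..5, j = 1..3, k = 1..8. The factors are (2/1) · (3/2) · (4/3) · (5/4) · (6/5) · (7/6) · (8/7) · (9/8) · … (120 factors total). The numerators and denominators telescope so the product is an integer; carrying out the multiplication exactly gives PP(5, 3, 8) = 61408347.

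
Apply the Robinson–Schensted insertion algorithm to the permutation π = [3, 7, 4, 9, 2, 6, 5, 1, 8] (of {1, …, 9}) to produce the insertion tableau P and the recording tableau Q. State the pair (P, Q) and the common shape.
P = [1, 4, 5, 8] / [2, 6] / [3, 9] / [7];  Q = [1, 2, 4, 9] / [3, 6] / [5, 7] / [8];  common shape = (4, 2, 2, 1)

Row-insert the values π_1, π_2, … into P one at a time, bumping the leftmost entry strictly greater than the inserted value down to the next row. The recording tableau Q records, in position (i, j), the step at which that cell was added to P.
  Insert 3 (step 1): P = [3];  Q = [1]
  Insert 7 (step 2): P = [3, 7];  Q = [1, 2]
  Insert 4 (step 3): P = [3, 4] / [7];  Q = [1, 2] / [3]
  Insert 9 (step 4): P = [3, 4, 9] / [7];  Q = [1, 2, 4] / [3]
  Insert 2 (step 5): P = [2, 4, 9] / [3] / [7];  Q = [1, 2, 4] / [3] / [5]
  Insert 6 (step 6): P = [2, 4, 6] / [3, 9] / [7];  Q = [1, 2, 4] / [3, 6] / [5]
  Insert 5 (step 7): P = [2, 4, 5] / [3, 6] / [7, 9];  Q = [1, 2, 4] / [3, 6] / [5, 7]
  Insert 1 (step 8): P = [1, 4, 5] / [2, 6] / [3, 9] / [7];  Q = [1, 2, 4] / [3, 6] / [5, 7] / [8]
  Insert 8 (step 9): P = [1, 4, 5, 8] / [2, 6] / [3, 9] / [7];  Q = [1, 2, 4, 9] / [3, 6] / [5, 7] / [8]
Final shape: (4, 2, 2, 1).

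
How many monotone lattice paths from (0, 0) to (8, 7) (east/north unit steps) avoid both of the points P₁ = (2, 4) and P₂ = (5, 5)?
Number of paths = 3255

Inclusion–exclusion. Total paths: C(15, 8) = 6435. Through P₁: C(6, 2)·C(9, 6) = 1260. Through P₂: C(10, 5)·C(5, 3) = 2520. Since P₁ is strictly southwest of P₂, a monotone path through both must visit P₁ then P₂; paths through both = C(6, 2)·C(4, 3)·C(5, 3) = 600. Avoid both = 6435 − 1260 − 2520 + 600 = 3255.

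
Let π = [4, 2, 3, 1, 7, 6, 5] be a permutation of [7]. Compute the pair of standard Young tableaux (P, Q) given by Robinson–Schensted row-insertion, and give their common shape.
P = [1, 3, 5] / [2, 6] / [4, 7];  Q = [1, 3, 5] / [2, 6] / [4, 7];  common shape = (3, 2, 2)

Row-insert the values π_1, π_2, … into P one at a time, bumping the leftmost entry strictly greater than the inserted value down to the next row. The recording tableau Q records, in position (i, j), the step at which that cell was added to P.
  Insert 4 (step 1): P = [4];  Q = [1]
  Insert 2 (step 2): P = [2] / [4];  Q = [1] / [2]
  Insert 3 (step 3): P = [2, 3] / [4];  Q = [1, 3] / [2]
  Insert 1 (step 4): P = [1, 3] / [2] / [4];  Q = [1, 3] / [2] / [4]
  Insert 7 (step 5): P = [1, 3, 7] / [2] / [4];  Q = [1, 3, 5] / [2] / [4]
  Insert 6 (step 6): P = [1, 3, 6] / [2, 7] / [4];  Q = [1, 3, 5] / [2, 6] / [4]
  Insert 5 (step 7): P = [1, 3, 5] / [2, 6] / [4, 7];  Q = [1, 3, 5] / [2, 6] / [4, 7]
Final shape: (3, 2, 2).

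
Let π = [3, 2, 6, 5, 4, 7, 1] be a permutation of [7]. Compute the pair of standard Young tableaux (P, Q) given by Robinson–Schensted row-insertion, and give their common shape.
P = [1, 4, 7] / [2, 5] / [3] / [6];  Q = [1, 3, 6] / [2, 4] / [5] / [7];  common shape = (3, 2, 1, 1)

Row-insert the values π_1, π_2, … into P one at a time, bumping the leftmost entry strictly greater than the inserted value down to the next row. The recording tableau Q records, in position (i, j), the step at which that cell was added to P.
  Insert 3 (step 1): P = [3];  Q = [1]
  Insert 2 (step 2): P = [2] / [3];  Q = [1] / [2]
  Insert 6 (step 3): P = [2, 6] / [3];  Q = [1, 3] / [2]
  Insert 5 (step 4): P = [2, 5] / [3, 6];  Q = [1, 3] / [2, 4]
  Insert 4 (step 5): P = [2, 4] / [3, 5] / [6];  Q = [1, 3] / [2, 4] / [5]
  Insert 7 (step 6): P = [2, 4, 7] / [3, 5] / [6];  Q = [1, 3, 6] / [2, 4] / [5]
  Insert 1 (step 7): P = [1, 4, 7] / [2, 5] / [3] / [6];  Q = [1, 3, 6] / [2, 4] / [5] / [7]
Final shape: (3, 2, 1, 1).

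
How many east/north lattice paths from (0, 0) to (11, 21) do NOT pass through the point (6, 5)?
Number of paths = 119623242

Total paths from (0, 0) to (11, 21): C(32, 11) = 129024480. Paths through (6, 5): (paths (0, 0) → (6, 5)) × (paths (6, 5) → (11, 21)) = C(11, 6) · C(21, 5) = 462 · 20349 = 9401238. Avoidance count = 129024480 − 9401238 = 119623242.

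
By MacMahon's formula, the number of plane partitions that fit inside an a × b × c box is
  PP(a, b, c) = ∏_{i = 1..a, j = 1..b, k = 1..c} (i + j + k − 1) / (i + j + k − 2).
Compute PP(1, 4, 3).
PP(1, 4, 3) = 35

Evaluate the triple product over i = 1..1, j = 1..4, k = 1..3. The factors are (2/1) · (3/2) · (4/3) · (3/2) · (4/3) · (5/4) · (4/3) · (5/4) · … (12 factors total). The numerators and denominators telescope so the product is an integer; carrying out the multiplication exactly gives PP(1, 4, 3) = 35.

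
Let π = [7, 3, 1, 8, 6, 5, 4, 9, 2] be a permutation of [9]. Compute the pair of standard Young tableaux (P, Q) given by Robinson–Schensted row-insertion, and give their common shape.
P = [1, 2, 9] / [3, 4] / [5, 8] / [6] / [7];  Q = [1, 4, 8] / [2, 5] / [3, 6] / [7] / [9];  common shape = (3, 2, 2, 1, 1)

Row-insert the values π_1, π_2, … into P one at a time, bumping the leftmost entry strictly greater than the inserted value down to the next row. The recording tableau Q records, in position (i, j), the step at which that cell was added to P.
  Insert 7 (step 1): P = [7];  Q = [1]
  Insert 3 (step 2): P = [3] / [7];  Q = [1] / [2]
  Insert 1 (step 3): P = [1] / [3] / [7];  Q = [1] / [2] / [3]
  Insert 8 (step 4): P = [1, 8] / [3] / [7];  Q = [1, 4] / [2] / [3]
  Insert 6 (step 5): P = [1, 6] / [3, 8] / [7];  Q = [1, 4] / [2, 5] / [3]
  Insert 5 (step 6): P = [1, 5] / [3, 6] / [7, 8];  Q = [1, 4] / [2, 5] / [3, 6]
  Insert 4 (step 7): P = [1, 4] / [3, 5] / [6, 8] / [7];  Q = [1, 4] / [2, 5] / [3, 6] / [7]
  Insert 9 (step 8): P = [1, 4, 9] / [3, 5] / [6, 8] / [7];  Q = [1, 4, 8] / [2, 5] / [3, 6] / [7]
  Insert 2 (step 9): P = [1, 2, 9] / [3, 4] / [5, 8] / [6] / [7];  Q = [1, 4, 8] / [2, 5] / [3, 6] / [7] / [9]
Final shape: (3, 2, 2, 1, 1).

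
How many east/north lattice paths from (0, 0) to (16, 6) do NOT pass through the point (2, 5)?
Number of paths = 74298

Total paths from (0, 0) to (16, 6): C(22, 16) = 74613. Paths through (2, 5): (paths (0, 0) → (2, 5)) × (paths (2, 5) → (16, 6)) = C(7, 2) · C(15, 14) = 21 · 15 = 315. Avoidance count = 74613 − 315 = 74298.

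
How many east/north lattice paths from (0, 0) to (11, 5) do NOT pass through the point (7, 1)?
Number of paths = 3808

Total paths from (0, 0) to (11, 5): C(16, 11) = 4368. Paths through (7, 1): (paths (0, 0) → (7, 1)) × (paths (7, 1) → (11, 5)) = C(8, 7) · C(8, 4) = 8 · 70 = 560. Avoidance count = 4368 − 560 = 3808.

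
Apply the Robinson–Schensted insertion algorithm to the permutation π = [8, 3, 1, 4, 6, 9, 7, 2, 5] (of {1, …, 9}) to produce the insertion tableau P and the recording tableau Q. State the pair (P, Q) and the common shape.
P = [1, 2, 5, 7] / [3, 4, 6] / [8, 9];  Q = [1, 4, 5, 6] / [2, 7, 9] / [3, 8];  common shape = (4, 3, 2)

Row-insert the values π_1, π_2, … into P one at a time, bumping the leftmost entry strictly greater than the inserted value down to the next row. The recording tableau Q records, in position (i, j), the step at which that cell was added to P.
  Insert 8 (step 1): P = [8];  Q = [1]
  Insert 3 (step 2): P = [3] / [8];  Q = [1] / [2]
  Insert 1 (step 3): P = [1] / [3] / [8];  Q = [1] / [2] / [3]
  Insert 4 (step 4): P = [1, 4] / [3] / [8];  Q = [1, 4] / [2] / [3]
  Insert 6 (step 5): P = [1, 4, 6] / [3] / [8];  Q = [1, 4, 5] / [2] / [3]
  Insert 9 (step 6): P = [1, 4, 6, 9] / [3] / [8];  Q = [1, 4, 5, 6] / [2] / [3]
  Insert 7 (step 7): P = [1, 4, 6, 7] / [3, 9] / [8];  Q = [1, 4, 5, 6] / [2, 7] / [3]
  Insert 2 (step 8): P = [1, 2, 6, 7] / [3, 4] / [8, 9];  Q = [1, 4, 5, 6] / [2, 7] / [3, 8]
  Insert 5 (step 9): P = [1, 2, 5, 7] / [3, 4, 6] / [8, 9];  Q = [1, 4, 5, 6] / [2, 7, 9] / [3, 8]
Final shape: (4, 3, 2).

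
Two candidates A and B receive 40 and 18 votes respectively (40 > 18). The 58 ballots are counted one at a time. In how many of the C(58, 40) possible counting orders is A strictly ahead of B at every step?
Strict-lead orderings = 170679037933635

Total orderings of the 58 votes with 40 for A: C(58, 40) = 449972009097765. By the Bertrand ballot formula (Cycle Lemma / reflection principle), the number of orderings in which A is strictly ahead of B throughout is (p − q)/(p + q) · C(p + q, p) = (40 − 18)/(40 + 18) · 449972009097765 = 170679037933635.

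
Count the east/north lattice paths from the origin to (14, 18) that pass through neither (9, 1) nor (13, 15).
Number of paths = 321526020

Inclusion–exclusion. Total paths: C(32, 14) = 471435600. Through P₁: C(10, 9)·C(22, 5) = 263340. Through P₂: C(28, 13)·C(4, 1) = 149768640. Since P₁ is strictly southwest of P₂, a monotone path through both must visit P₁ then P₂; paths through both = C(10, 9)·C(18, 4)·C(4, 1) = 122400. Avoid both = 471435600 − 263340 − 149768640 + 122400 = 321526020.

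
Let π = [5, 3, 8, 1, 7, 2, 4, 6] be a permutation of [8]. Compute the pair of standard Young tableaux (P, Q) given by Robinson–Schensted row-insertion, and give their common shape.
P = [1, 2, 4, 6] / [3, 7] / [5, 8];  Q = [1, 3, 7, 8] / [2, 5] / [4, 6];  common shape = (4, 2, 2)

Row-insert the values π_1, π_2, … into P one at a time, bumping the leftmost entry strictly greater than the inserted value down to the next row. The recording tableau Q records, in position (i, j), the step at which that cell was added to P.
  Insert 5 (step 1): P = [5];  Q = [1]
  Insert 3 (step 2): P = [3] / [5];  Q = [1] / [2]
  Insert 8 (step 3): P = [3, 8] / [5];  Q = [1, 3] / [2]
  Insert 1 (step 4): P = [1, 8] / [3] / [5];  Q = [1, 3] / [2] / [4]
  Insert 7 (step 5): P = [1, 7] / [3, 8] / [5];  Q = [1, 3] / [2, 5] / [4]
  Insert 2 (step 6): P = [1, 2] / [3, 7] / [5, 8];  Q = [1, 3] / [2, 5] / [4, 6]
  Insert 4 (step 7): P = [1, 2, 4] / [3, 7] / [5, 8];  Q = [1, 3, 7] / [2, 5] / [4, 6]
  Insert 6 (step 8): P = [1, 2, 4, 6] / [3, 7] / [5, 8];  Q = [1, 3, 7, 8] / [2, 5] / [4, 6]
Final shape: (4, 2, 2).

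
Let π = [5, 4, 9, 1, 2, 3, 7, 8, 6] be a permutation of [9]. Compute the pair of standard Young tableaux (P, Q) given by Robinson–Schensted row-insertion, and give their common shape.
P = [1, 2, 3, 6, 8] / [4, 7] / [5, 9];  Q = [1, 3, 6, 7, 8] / [2, 5] / [4, 9];  common shape = (5, 2, 2)

Row-insert the values π_1, π_2, … into P one at a time, bumping the leftmost entry strictly greater than the inserted value down to the next row. The recording tableau Q records, in position (i, j), the step at which that cell was added to P.
  Insert 5 (step 1): P = [5];  Q = [1]
  Insert 4 (step 2): P = [4] / [5];  Q = [1] / [2]
  Insert 9 (step 3): P = [4, 9] / [5];  Q = [1, 3] / [2]
  Insert 1 (step 4): P = [1, 9] / [4] / [5];  Q = [1, 3] / [2] / [4]
  Insert 2 (step 5): P = [1, 2] / [4, 9] / [5];  Q = [1, 3] / [2, 5] / [4]
  Insert 3 (step 6): P = [1, 2, 3] / [4, 9] / [5];  Q = [1, 3, 6] / [2, 5] / [4]
  Insert 7 (step 7): P = [1, 2, 3, 7] / [4, 9] / [5];  Q = [1, 3, 6, 7] / [2, 5] / [4]
  Insert 8 (step 8): P = [1, 2, 3, 7, 8] / [4, 9] / [5];  Q = [1, 3, 6, 7, 8] / [2, 5] / [4]
  Insert 6 (step 9): P = [1, 2, 3, 6, 8] / [4, 7] / [5, 9];  Q = [1, 3, 6, 7, 8] / [2, 5] / [4, 9]
Final shape: (5, 2, 2).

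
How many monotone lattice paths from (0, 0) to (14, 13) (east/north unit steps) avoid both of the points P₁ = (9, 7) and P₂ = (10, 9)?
Number of paths = 10708960

Inclusion–exclusion. Total paths: C(27, 14) = 20058300. Through P₁: C(16, 9)·C(11, 5) = 5285280. Through P₂: C(19, 10)·C(8, 4) = 6466460. Since P₁ is strictly southwest of P₂, a monotone path through both must visit P₁ then P₂; paths through both = C(16, 9)·C(3, 1)·C(8, 4) = 2402400. Avoid both = 20058300 − 5285280 − 6466460 + 2402400 = 10708960.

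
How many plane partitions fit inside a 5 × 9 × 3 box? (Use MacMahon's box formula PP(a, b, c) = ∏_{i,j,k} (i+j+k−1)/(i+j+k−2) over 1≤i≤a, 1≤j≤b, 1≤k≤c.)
PP(5, 9, 3) = 208416208

Evaluate the triple product over i = 1..5, j = 1..9, k = 1..3. The factors are (2/1) · (3/2) · (4/3) · (3/2) · (4/3) · (5/4) · (4/3) · (5/4) · … (135 factors total). The numerators and denominators telescope so the product is an integer; carrying out the multiplication exactly gives PP(5, 9, 3) = 208416208.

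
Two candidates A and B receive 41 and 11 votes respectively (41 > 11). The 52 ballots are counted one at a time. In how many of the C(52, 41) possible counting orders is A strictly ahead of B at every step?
Strict-lead orderings = 34848305100

Total orderings of the 52 votes with 41 for A: C(52, 41) = 60403728840. By the Bertrand ballot formula (Cycle Lemma / reflection principle), the number of orderings in which A is strictly ahead of B throughout is (p − q)/(p + q) · C(p + q, p) = (41 − 11)/(41 + 11) · 60403728840 = 34848305100.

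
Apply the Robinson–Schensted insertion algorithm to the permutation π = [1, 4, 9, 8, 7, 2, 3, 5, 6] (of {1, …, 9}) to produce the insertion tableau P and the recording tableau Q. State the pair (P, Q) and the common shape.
P = [1, 2, 3, 5, 6] / [4, 7] / [8] / [9];  Q = [1, 2, 3, 8, 9] / [4, 7] / [5] / [6];  common shape = (5, 2, 1, 1)

Row-insert the values π_1, π_2, … into P one at a time, bumping the leftmost entry strictly greater than the inserted value down to the next row. The recording tableau Q records, in position (i, j), the step at which that cell was added to P.
  Insert 1 (step 1): P = [1];  Q = [1]
  Insert 4 (step 2): P = [1, 4];  Q = [1, 2]
  Insert 9 (step 3): P = [1, 4, 9];  Q = [1, 2, 3]
  Insert 8 (step 4): P = [1, 4, 8] / [9];  Q = [1, 2, 3] / [4]
  Insert 7 (step 5): P = [1, 4, 7] / [8] / [9];  Q = [1, 2, 3] / [4] / [5]
  Insert 2 (step 6): P = [1, 2, 7] / [4] / [8] / [9];  Q = [1, 2, 3] / [4] / [5] / [6]
  Insert 3 (step 7): P = [1, 2, 3] / [4, 7] / [8] / [9];  Q = [1, 2, 3] / [4, 7] / [5] / [6]
  Insert 5 (step 8): P = [1, 2, 3, 5] / [4, 7] / [8] / [9];  Q = [1, 2, 3, 8] / [4, 7] / [5] / [6]
  Insert 6 (step 9): P = [1, 2, 3, 5, 6] / [4, 7] / [8] / [9];  Q = [1, 2, 3, 8, 9] / [4, 7] / [5] / [6]
Final shape: (5, 2, 1, 1).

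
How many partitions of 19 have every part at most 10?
p(19, parts ≤ 10) = 423

Use the recurrence p(n, m) = p(n, m−1) + p(n−m, m): either the largest part is < m (count p(n, m−1)) or the largest part is exactly m (remove one copy of m, count p(n−m, m)). With p(0, ·) = 1 this gives p(19, parts ≤ 10) = 423. (By conjugating Young diagrams, this also counts partitions of 19 into at most 10 parts.)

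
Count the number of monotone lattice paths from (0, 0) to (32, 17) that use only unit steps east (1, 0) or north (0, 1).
Number of paths = 6499270398159

A monotone lattice path from (0, 0) to (32, 17) consists of 32 east steps and 17 north steps in some order, so it is determined by which 32 of the 49 steps are east. The count is C(49, 32) = 6499270398159.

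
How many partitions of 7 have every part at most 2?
p(7, parts ≤ 2) = 4

Partitions of 7 with all parts ≤ 2: 2+2+2+1, 2+2+1+1+1, 2+1+1+1+1+1, 1+1+1+1+1+1+1. Count = 4.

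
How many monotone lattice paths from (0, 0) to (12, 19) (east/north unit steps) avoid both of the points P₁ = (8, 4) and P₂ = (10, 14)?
Number of paths = 98701599

Inclusion–exclusion. Total paths: C(31, 12) = 141120525. Through P₁: C(12, 8)·C(19, 4) = 1918620. Through P₂: C(24, 10)·C(7, 2) = 41186376. Since P₁ is strictly southwest of P₂, a monotone path through both must visit P₁ then P₂; paths through both = C(12, 8)·C(12, 2)·C(7, 2) = 686070. Avoid both = 141120525 − 1918620 − 41186376 + 686070 = 98701599.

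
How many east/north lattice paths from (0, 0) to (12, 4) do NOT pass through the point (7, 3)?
Number of paths = 1100

Total paths from (0, 0) to (12, 4): C(16, 12) = 1820. Paths through (7, 3): (paths (0, 0) → (7, 3)) × (paths (7, 3) → (12, 4)) = C(10, 7) · C(6, 5) = 120 · 6 = 720. Avoidance count = 1820 − 720 = 1100.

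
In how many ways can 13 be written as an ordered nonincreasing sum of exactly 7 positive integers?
p(13, 7 parts) = 11

Partitions of n into exactly k parts ↔ partitions of n − k into at most k parts (subtract 1 from each part). For n = 13, k = 7, the partitions are: 7+1+1+1+1+1+1, 6+2+1+1+1+1+1, 5+3+1+1+1+1+1, 5+2+2+1+1+1+1, 4+4+1+1+1+1+1, 4+3+2+1+1+1+1, 4+2+2+2+1+1+1, 3+3+3+1+1+1+1, 3+3+2+2+1+1+1, 3+2+2+2+2+1+1, 2+2+2+2+2+2+1. Count = 11.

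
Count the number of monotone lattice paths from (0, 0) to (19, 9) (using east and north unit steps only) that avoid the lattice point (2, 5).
Number of paths = 6781215

Total paths from (0, 0) to (19, 9): C(28, 19) = 6906900. Paths through (2, 5): (paths (0, 0) → (2, 5)) × (paths (2, 5) → (19, 9)) = C(7, 2) · C(21, 17) = 21 · 5985 = 125685. Avoidance count = 6906900 − 125685 = 6781215.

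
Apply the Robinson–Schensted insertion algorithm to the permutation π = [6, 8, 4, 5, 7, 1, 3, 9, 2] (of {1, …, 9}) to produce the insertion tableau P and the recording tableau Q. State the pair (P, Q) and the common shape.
P = [1, 2, 7, 9] / [3, 5] / [4, 8] / [6];  Q = [1, 2, 5, 8] / [3, 4] / [6, 7] / [9];  common shape = (4, 2, 2, 1)

Row-insert the values π_1, π_2, … into P one at a time, bumping the leftmost entry strictly greater than the inserted value down to the next row. The recording tableau Q records, in position (i, j), the step at which that cell was added to P.
  Insert 6 (step 1): P = [6];  Q = [1]
  Insert 8 (step 2): P = [6, 8];  Q = [1, 2]
  Insert 4 (step 3): P = [4, 8] / [6];  Q = [1, 2] / [3]
  Insert 5 (step 4): P = [4, 5] / [6, 8];  Q = [1, 2] / [3, 4]
  Insert 7 (step 5): P = [4, 5, 7] / [6, 8];  Q = [1, 2, 5] / [3, 4]
  Insert 1 (step 6): P = [1, 5, 7] / [4, 8] / [6];  Q = [1, 2, 5] / [3, 4] / [6]
  Insert 3 (step 7): P = [1, 3, 7] / [4, 5] / [6, 8];  Q = [1, 2, 5] / [3, 4] / [6, 7]
  Insert 9 (step 8): P = [1, 3, 7, 9] / [4, 5] / [6, 8];  Q = [1, 2, 5, 8] / [3, 4] / [6, 7]
  Insert 2 (step 9): P = [1, 2, 7, 9] / [3, 5] / [4, 8] / [6];  Q = [1, 2, 5, 8] / [3, 4] / [6, 7] / [9]
Final shape: (4, 2, 2, 1).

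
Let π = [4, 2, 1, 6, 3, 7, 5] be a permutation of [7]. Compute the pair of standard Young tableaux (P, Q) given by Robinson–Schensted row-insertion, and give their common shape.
P = [1, 3, 5] / [2, 6, 7] / [4];  Q = [1, 4, 6] / [2, 5, 7] / [3];  common shape = (3, 3, 1)

Row-insert the values π_1, π_2, … into P one at a time, bumping the leftmost entry strictly greater than the inserted value down to the next row. The recording tableau Q records, in position (i, j), the step at which that cell was added to P.
  Insert 4 (step 1): P = [4];  Q = [1]
  Insert 2 (step 2): P = [2] / [4];  Q = [1] / [2]
  Insert 1 (step 3): P = [1] / [2] / [4];  Q = [1] / [2] / [3]
  Insert 6 (step 4): P = [1, 6] / [2] / [4];  Q = [1, 4] / [2] / [3]
  Insert 3 (step 5): P = [1, 3] / [2, 6] / [4];  Q = [1, 4] / [2, 5] / [3]
  Insert 7 (step 6): P = [1, 3, 7] / [2, 6] / [4];  Q = [1, 4, 6] / [2, 5] / [3]
  Insert 5 (step 7): P = [1, 3, 5] / [2, 6, 7] / [4];  Q = [1, 4, 6] / [2, 5, 7] / [3]
Final shape: (3, 3, 1).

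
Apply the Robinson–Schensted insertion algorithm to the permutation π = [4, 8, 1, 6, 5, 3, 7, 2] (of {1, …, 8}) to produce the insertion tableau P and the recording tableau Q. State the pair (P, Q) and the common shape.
P = [1, 2, 7] / [3, 5] / [4] / [6] / [8];  Q = [1, 2, 7] / [3, 4] / [5] / [6] / [8];  common shape = (3, 2, 1, 1, 1)

Row-insert the values π_1, π_2, … into P one at a time, bumping the leftmost entry strictly greater than the inserted value down to the next row. The recording tableau Q records, in position (i, j), the step at which that cell was added to P.
  Insert 4 (step 1): P = [4];  Q = [1]
  Insert 8 (step 2): P = [4, 8];  Q = [1, 2]
  Insert 1 (step 3): P = [1, 8] / [4];  Q = [1, 2] / [3]
  Insert 6 (step 4): P = [1, 6] / [4, 8];  Q = [1, 2] / [3, 4]
  Insert 5 (step 5): P = [1, 5] / [4, 6] / [8];  Q = [1, 2] / [3, 4] / [5]
  Insert 3 (step 6): P = [1, 3] / [4, 5] / [6] / [8];  Q = [1, 2] / [3, 4] / [5] / [6]
  Insert 7 (step 7): P = [1, 3, 7] / [4, 5] / [6] / [8];  Q = [1, 2, 7] / [3, 4] / [5] / [6]
  Insert 2 (step 8): P = [1, 2, 7] / [3, 5] / [4] / [6] / [8];  Q = [1, 2, 7] / [3, 4] / [5] / [6] / [8]
Final shape: (3, 2, 1, 1, 1).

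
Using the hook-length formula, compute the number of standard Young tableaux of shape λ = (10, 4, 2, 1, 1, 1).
# SYT of shape (10, 4, 2, 1, 1, 1) = 7407036

Hook-length formula: f^λ = n! / Π hook(c), product over all cells c of the Young diagram. For λ = (10, 4, 2, 1, 1, 1), n = 19 boxes. Hook lengths by row (left-to-right, top-to-bottom): [15, 11, 9, 8, 6, 5, 4, 3, 2, 1]; [8, 4, 2, 1]; [5, 1]; [3]; [2]; [1]. Product of hooks = 16422912000. So f^λ = 19! / 16422912000 = 121645100408832000 / 16422912000 = 7407036.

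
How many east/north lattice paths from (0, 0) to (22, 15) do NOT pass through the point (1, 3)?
Number of paths = 7944930480

Total paths from (0, 0) to (22, 15): C(37, 22) = 9364199760. Paths through (1, 3): (paths (0, 0) → (1, 3)) × (paths (1, 3) → (22, 15)) = C(4, 1) · C(33, 21) = 4 · 354817320 = 1419269280. Avoidance count = 9364199760 − 1419269280 = 7944930480.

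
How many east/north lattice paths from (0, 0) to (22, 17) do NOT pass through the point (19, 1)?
Number of paths = 51021098430

Total paths from (0, 0) to (22, 17): C(39, 22) = 51021117810. Paths through (19, 1): (paths (0, 0) → (19, 1)) × (paths (19, 1) → (22, 17)) = C(20, 19) · C(19, 3) = 20 · 969 = 19380. Avoidance count = 51021117810 − 19380 = 51021098430.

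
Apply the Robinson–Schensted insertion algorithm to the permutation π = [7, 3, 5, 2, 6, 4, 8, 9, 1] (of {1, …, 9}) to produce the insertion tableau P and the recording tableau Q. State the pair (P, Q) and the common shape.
P = [1, 4, 6, 8, 9] / [2, 5] / [3] / [7];  Q = [1, 3, 5, 7, 8] / [2, 6] / [4] / [9];  common shape = (5, 2, 1, 1)

Row-insert the values π_1, π_2, … into P one at a time, bumping the leftmost entry strictly greater than the inserted value down to the next row. The recording tableau Q records, in position (i, j), the step at which that cell was added to P.
  Insert 7 (step 1): P = [7];  Q = [1]
  Insert 3 (step 2): P = [3] / [7];  Q = [1] / [2]
  Insert 5 (step 3): P = [3, 5] / [7];  Q = [1, 3] / [2]
  Insert 2 (step 4): P = [2, 5] / [3] / [7];  Q = [1, 3] / [2] / [4]
  Insert 6 (step 5): P = [2, 5, 6] / [3] / [7];  Q = [1, 3, 5] / [2] / [4]
  Insert 4 (step 6): P = [2, 4, 6] / [3, 5] / [7];  Q = [1, 3, 5] / [2, 6] / [4]
  Insert 8 (step 7): P = [2, 4, 6, 8] / [3, 5] / [7];  Q = [1, 3, 5, 7] / [2, 6] / [4]
  Insert 9 (step 8): P = [2, 4, 6, 8, 9] / [3, 5] / [7];  Q = [1, 3, 5, 7, 8] / [2, 6] / [4]
  Insert 1 (step 9): P = [1, 4, 6, 8, 9] / [2, 5] / [3] / [7];  Q = [1, 3, 5, 7, 8] / [2, 6] / [4] / [9]
Final shape: (5, 2, 1, 1).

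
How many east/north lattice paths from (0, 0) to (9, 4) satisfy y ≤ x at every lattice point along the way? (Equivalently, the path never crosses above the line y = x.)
Number of paths = 429

By the reflection principle (André's argument), the number of monotone paths to (9, 4) with n ≤ m that never go above y = x is C(13, 9) − C(13, 10) = 715 − 286 = 429.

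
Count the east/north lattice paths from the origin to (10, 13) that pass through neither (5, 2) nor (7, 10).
Number of paths = 682278

Inclusion–exclusion. Total paths: C(23, 10) = 1144066. Through P₁: C(7, 5)·C(16, 5) = 91728. Through P₂: C(17, 7)·C(6, 3) = 388960. Since P₁ is strictly southwest of P₂, a monotone path through both must visit P₁ then P₂; paths through both = C(7, 5)·C(10, 2)·C(6, 3) = 18900. Avoid both = 1144066 − 91728 − 388960 + 18900 = 682278.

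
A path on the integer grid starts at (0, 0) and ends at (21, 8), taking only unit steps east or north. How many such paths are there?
Number of paths = 4292145

A monotone lattice path from (0, 0) to (21, 8) consists of 21 east steps and 8 north steps in some order, so it is determined by which 21 of the 29 steps are east. The count is C(29, 21) = 4292145.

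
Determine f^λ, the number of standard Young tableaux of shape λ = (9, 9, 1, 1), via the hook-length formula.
# SYT of shape (9, 9, 1, 1) = 629850

Hook-length formula: f^λ = n! / Π hook(c), product over all cells c of the Young diagram. For λ = (9, 9, 1, 1), n = 20 boxes. Hook lengths by row (left-to-right, top-to-bottom): [12, 9, 8, 7, 6, 5, 4, 3, 2]; [11, 8, 7, 6, 5, 4, 3, 2, 1]; [2]; [1]. Product of hooks = 3862668902400. So f^λ = 20! / 3862668902400 = 2432902008176640000 / 3862668902400 = 629850.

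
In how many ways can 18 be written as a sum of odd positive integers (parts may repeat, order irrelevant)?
p_odd(18) = 46

Enumerate partitions using only odd parts via the recurrence o(n, m) = o(n, m−2) + o(n−m, m) over odd m, starting from the largest odd part ≤ n. This gives p_odd(18) = 46. (Euler's theorem: equals the count of distinct-part partitions.)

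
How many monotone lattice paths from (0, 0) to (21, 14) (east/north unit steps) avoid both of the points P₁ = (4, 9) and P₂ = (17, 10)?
Number of paths = 1711291340

Inclusion–exclusion. Total paths: C(35, 21) = 2319959400. Through P₁: C(13, 4)·C(22, 17) = 18828810. Through P₂: C(27, 17)·C(8, 4) = 590539950. Since P₁ is strictly southwest of P₂, a monotone path through both must visit P₁ then P₂; paths through both = C(13, 4)·C(14, 13)·C(8, 4) = 700700. Avoid both = 2319959400 − 18828810 − 590539950 + 700700 = 1711291340.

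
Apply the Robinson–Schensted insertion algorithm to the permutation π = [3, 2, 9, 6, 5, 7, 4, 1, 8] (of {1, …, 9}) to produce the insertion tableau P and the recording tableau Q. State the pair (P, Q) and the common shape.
P = [1, 4, 7, 8] / [2, 5] / [3] / [6] / [9];  Q = [1, 3, 6, 9] / [2, 4] / [5] / [7] / [8];  common shape = (4, 2, 1, 1, 1)

Row-insert the values π_1, π_2, … into P one at a time, bumping the leftmost entry strictly greater than the inserted value down to the next row. The recording tableau Q records, in position (i, j), the step at which that cell was added to P.
  Insert 3 (step 1): P = [3];  Q = [1]
  Insert 2 (step 2): P = [2] / [3];  Q = [1] / [2]
  Insert 9 (step 3): P = [2, 9] / [3];  Q = [1, 3] / [2]
  Insert 6 (step 4): P = [2, 6] / [3, 9];  Q = [1, 3] / [2, 4]
  Insert 5 (step 5): P = [2, 5] / [3, 6] / [9];  Q = [1, 3] / [2, 4] / [5]
  Insert 7 (step 6): P = [2, 5, 7] / [3, 6] / [9];  Q = [1, 3, 6] / [2, 4] / [5]
  Insert 4 (step 7): P = [2, 4, 7] / [3, 5] / [6] / [9];  Q = [1, 3, 6] / [2, 4] / [5] / [7]
  Insert 1 (step 8): P = [1, 4, 7] / [2, 5] / [3] / [6] / [9];  Q = [1, 3, 6] / [2, 4] / [5] / [7] / [8]
  Insert 8 (step 9): P = [1, 4, 7, 8] / [2, 5] / [3] / [6] / [9];  Q = [1, 3, 6, 9] / [2, 4] / [5] / [7] / [8]
Final shape: (4, 2, 1, 1, 1).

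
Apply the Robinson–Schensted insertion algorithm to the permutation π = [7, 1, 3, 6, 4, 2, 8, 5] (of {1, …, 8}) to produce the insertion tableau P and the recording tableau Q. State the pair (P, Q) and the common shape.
P = [1, 2, 4, 5] / [3, 8] / [6] / [7];  Q = [1, 3, 4, 7] / [2, 8] / [5] / [6];  common shape = (4, 2, 1, 1)

Row-insert the values π_1, π_2, … into P one at a time, bumping the leftmost entry strictly greater than the inserted value down to the next row. The recording tableau Q records, in position (i, j), the step at which that cell was added to P.
  Insert 7 (step 1): P = [7];  Q = [1]
  Insert 1 (step 2): P = [1] / [7];  Q = [1] / [2]
  Insert 3 (step 3): P = [1, 3] / [7];  Q = [1, 3] / [2]
  Insert 6 (step 4): P = [1, 3, 6] / [7];  Q = [1, 3, 4] / [2]
  Insert 4 (step 5): P = [1, 3, 4] / [6] / [7];  Q = [1, 3, 4] / [2] / [5]
  Insert 2 (step 6): P = [1, 2, 4] / [3] / [6] / [7];  Q = [1, 3, 4] / [2] / [5] / [6]
  Insert 8 (step 7): P = [1, 2, 4, 8] / [3] / [6] / [7];  Q = [1, 3, 4, 7] / [2] / [5] / [6]
  Insert 5 (step 8): P = [1, 2, 4, 5] / [3, 8] / [6] / [7];  Q = [1, 3, 4, 7] / [2, 8] / [5] / [6]
Final shape: (4, 2, 1, 1).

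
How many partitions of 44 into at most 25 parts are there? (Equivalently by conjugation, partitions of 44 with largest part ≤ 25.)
p(44, parts ≤ 25) = 73578

Use the recurrence p(n, m) = p(n, m−1) + p(n−m, m): either the largest part is < m (count p(n, m−1)) or the largest part is exactly m (remove one copy of m, count p(n−m, m)). With p(0, ·) = 1 this gives p(44, parts ≤ 25) = 73578. (By conjugating Young diagrams, this also counts partitions of 44 into at most 25 parts.)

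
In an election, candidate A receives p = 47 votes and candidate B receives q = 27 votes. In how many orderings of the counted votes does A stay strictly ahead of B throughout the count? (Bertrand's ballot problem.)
Strict-lead orderings = 31746685884854648960

Total orderings of the 74 votes with 47 for A: C(74, 47) = 117462737773962201152. By the Bertrand ballot formula (Cycle Lemma / reflection principle), the number of orderings in which A is strictly ahead of B throughout is (p − q)/(p + q) · C(p + q, p) = (47 − 27)/(47 + 27) · 117462737773962201152 = 31746685884854648960.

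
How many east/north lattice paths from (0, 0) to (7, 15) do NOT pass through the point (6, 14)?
Number of paths = 93024

Total paths from (0, 0) to (7, 15): C(22, 7) = 170544. Paths through (6, 14): (paths (0, 0) → (6, 14)) × (paths (6, 14) → (7, 15)) = C(20, 6) · C(2, 1) = 38760 · 2 = 77520. Avoidance count = 170544 − 77520 = 93024.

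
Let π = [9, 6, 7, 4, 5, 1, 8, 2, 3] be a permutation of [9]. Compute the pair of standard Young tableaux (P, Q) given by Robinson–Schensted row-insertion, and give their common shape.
P = [1, 2, 3] / [4, 5, 8] / [6, 7] / [9];  Q = [1, 3, 7] / [2, 5, 9] / [4, 8] / [6];  common shape = (3, 3, 2, 1)

Row-insert the values π_1, π_2, … into P one at a time, bumping the leftmost entry strictly greater than the inserted value down to the next row. The recording tableau Q records, in position (i, j), the step at which that cell was added to P.
  Insert 9 (step 1): P = [9];  Q = [1]
  Insert 6 (step 2): P = [6] / [9];  Q = [1] / [2]
  Insert 7 (step 3): P = [6, 7] / [9];  Q = [1, 3] / [2]
  Insert 4 (step 4): P = [4, 7] / [6] / [9];  Q = [1, 3] / [2] / [4]
  Insert 5 (step 5): P = [4, 5] / [6, 7] / [9];  Q = [1, 3] / [2, 5] / [4]
  Insert 1 (step 6): P = [1, 5] / [4, 7] / [6] / [9];  Q = [1, 3] / [2, 5] / [4] / [6]
  Insert 8 (step 7): P = [1, 5, 8] / [4, 7] / [6] / [9];  Q = [1, 3, 7] / [2, 5] / [4] / [6]
  Insert 2 (step 8): P = [1, 2, 8] / [4, 5] / [6, 7] / [9];  Q = [1, 3, 7] / [2, 5] / [4, 8] / [6]
  Insert 3 (step 9): P = [1, 2, 3] / [4, 5, 8] / [6, 7] / [9];  Q = [1, 3, 7] / [2, 5, 9] / [4, 8] / [6]
Final shape: (3, 3, 2, 1).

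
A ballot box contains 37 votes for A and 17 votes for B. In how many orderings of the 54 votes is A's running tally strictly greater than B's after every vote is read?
Strict-lead orderings = 17464206951100

Total orderings of the 54 votes with 37 for A: C(54, 37) = 47153358767970. By the Bertrand ballot formula (Cycle Lemma / reflection principle), the number of orderings in which A is strictly ahead of B throughout is (p − q)/(p + q) · C(p + q, p) = (37 − 17)/(37 + 17) · 47153358767970 = 17464206951100.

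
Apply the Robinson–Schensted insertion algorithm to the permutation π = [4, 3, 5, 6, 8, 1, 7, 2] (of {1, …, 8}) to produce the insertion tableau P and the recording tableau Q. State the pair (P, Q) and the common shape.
P = [1, 2, 6, 7] / [3, 5] / [4, 8];  Q = [1, 3, 4, 5] / [2, 7] / [6, 8];  common shape = (4, 2, 2)

Row-insert the values π_1, π_2, … into P one at a time, bumping the leftmost entry strictly greater than the inserted value down to the next row. The recording tableau Q records, in position (i, j), the step at which that cell was added to P.
  Insert 4 (step 1): P = [4];  Q = [1]
  Insert 3 (step 2): P = [3] / [4];  Q = [1] / [2]
  Insert 5 (step 3): P = [3, 5] / [4];  Q = [1, 3] / [2]
  Insert 6 (step 4): P = [3, 5, 6] / [4];  Q = [1, 3, 4] / [2]
  Insert 8 (step 5): P = [3, 5, 6, 8] / [4];  Q = [1, 3, 4, 5] / [2]
  Insert 1 (step 6): P = [1, 5, 6, 8] / [3] / [4];  Q = [1, 3, 4, 5] / [2] / [6]
  Insert 7 (step 7): P = [1, 5, 6, 7] / [3, 8] / [4];  Q = [1, 3, 4, 5] / [2, 7] / [6]
  Insert 2 (step 8): P = [1, 2, 6, 7] / [3, 5] / [4, 8];  Q = [1, 3, 4, 5] / [2, 7] / [6, 8]
Final shape: (4, 2, 2).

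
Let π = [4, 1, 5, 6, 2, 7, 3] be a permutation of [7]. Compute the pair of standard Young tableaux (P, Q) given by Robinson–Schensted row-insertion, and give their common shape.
P = [1, 2, 3, 7] / [4, 5, 6];  Q = [1, 3, 4, 6] / [2, 5, 7];  common shape = (4, 3)

Row-insert the values π_1, π_2, … into P one at a time, bumping the leftmost entry strictly greater than the inserted value down to the next row. The recording tableau Q records, in position (i, j), the step at which that cell was added to P.
  Insert 4 (step 1): P = [4];  Q = [1]
  Insert 1 (step 2): P = [1] / [4];  Q = [1] / [2]
  Insert 5 (step 3): P = [1, 5] / [4];  Q = [1, 3] / [2]
  Insert 6 (step 4): P = [1, 5, 6] / [4];  Q = [1, 3, 4] / [2]
  Insert 2 (step 5): P = [1, 2, 6] / [4, 5];  Q = [1, 3, 4] / [2, 5]
  Insert 7 (step 6): P = [1, 2, 6, 7] / [4, 5];  Q = [1, 3, 4, 6] / [2, 5]
  Insert 3 (step 7): P = [1, 2, 3, 7] / [4, 5, 6];  Q = [1, 3, 4, 6] / [2, 5, 7]
Final shape: (4, 3).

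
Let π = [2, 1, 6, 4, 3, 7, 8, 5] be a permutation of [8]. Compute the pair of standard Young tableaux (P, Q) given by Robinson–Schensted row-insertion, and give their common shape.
P = [1, 3, 5, 8] / [2, 4, 7] / [6];  Q = [1, 3, 6, 7] / [2, 4, 8] / [5];  common shape = (4, 3, 1)

Row-insert the values π_1, π_2, … into P one at a time, bumping the leftmost entry strictly greater than the inserted value down to the next row. The recording tableau Q records, in position (i, j), the step at which that cell was added to P.
  Insert 2 (step 1): P = [2];  Q = [1]
  Insert 1 (step 2): P = [1] / [2];  Q = [1] / [2]
  Insert 6 (step 3): P = [1, 6] / [2];  Q = [1, 3] / [2]
  Insert 4 (step 4): P = [1, 4] / [2, 6];  Q = [1, 3] / [2, 4]
  Insert 3 (step 5): P = [1, 3] / [2, 4] / [6];  Q = [1, 3] / [2, 4] / [5]
  Insert 7 (step 6): P = [1, 3, 7] / [2, 4] / [6];  Q = [1, 3, 6] / [2, 4] / [5]
  Insert 8 (step 7): P = [1, 3, 7, 8] / [2, 4] / [6];  Q = [1, 3, 6, 7] / [2, 4] / [5]
  Insert 5 (step 8): P = [1, 3, 5, 8] / [2, 4, 7] / [6];  Q = [1, 3, 6, 7] / [2, 4, 8] / [5]
Final shape: (4, 3, 1).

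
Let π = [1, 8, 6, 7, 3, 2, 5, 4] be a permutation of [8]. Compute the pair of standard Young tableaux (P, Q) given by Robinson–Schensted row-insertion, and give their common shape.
P = [1, 2, 4] / [3, 5] / [6, 7] / [8];  Q = [1, 2, 4] / [3, 7] / [5, 8] / [6];  common shape = (3, 2, 2, 1)

Row-insert the values π_1, π_2, … into P one at a time, bumping the leftmost entry strictly greater than the inserted value down to the next row. The recording tableau Q records, in position (i, j), the step at which that cell was added to P.
  Insert 1 (step 1): P = [1];  Q = [1]
  Insert 8 (step 2): P = [1, 8];  Q = [1, 2]
  Insert 6 (step 3): P = [1, 6] / [8];  Q = [1, 2] / [3]
  Insert 7 (step 4): P = [1, 6, 7] / [8];  Q = [1, 2, 4] / [3]
  Insert 3 (step 5): P = [1, 3, 7] / [6] / [8];  Q = [1, 2, 4] / [3] / [5]
  Insert 2 (step 6): P = [1, 2, 7] / [3] / [6] / [8];  Q = [1, 2, 4] / [3] / [5] / [6]
  Insert 5 (step 7): P = [1, 2, 5] / [3, 7] / [6] / [8];  Q = [1, 2, 4] / [3, 7] / [5] / [6]
  Insert 4 (step 8): P = [1, 2, 4] / [3, 5] / [6, 7] / [8];  Q = [1, 2, 4] / [3, 7] / [5, 8] / [6]
Final shape: (3, 2, 2, 1).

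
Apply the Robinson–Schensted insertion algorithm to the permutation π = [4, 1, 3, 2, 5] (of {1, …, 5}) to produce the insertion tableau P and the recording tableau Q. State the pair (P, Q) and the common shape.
P = [1, 2, 5] / [3] / [4];  Q = [1, 3, 5] / [2] / [4];  common shape = (3, 1, 1)

Row-insert the values π_1, π_2, … into P one at a time, bumping the leftmost entry strictly greater than the inserted value down to the next row. The recording tableau Q records, in position (i, j), the step at which that cell was added to P.
  Insert 4 (step 1): P = [4];  Q = [1]
  Insert 1 (step 2): P = [1] / [4];  Q = [1] / [2]
  Insert 3 (step 3): P = [1, 3] / [4];  Q = [1, 3] / [2]
  Insert 2 (step 4): P = [1, 2] / [3] / [4];  Q = [1, 3] / [2] / [4]
  Insert 5 (step 5): P = [1, 2, 5] / [3] / [4];  Q = [1, 3, 5] / [2] / [4]
Final shape: (3, 1, 1).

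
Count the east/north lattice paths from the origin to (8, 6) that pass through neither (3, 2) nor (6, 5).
Number of paths = 957

Inclusion–exclusion. Total paths: C(14, 8) = 3003. Through P₁: C(5, 3)·C(9, 5) = 1260. Through P₂: C(11, 6)·C(3, 2) = 1386. Since P₁ is strictly southwest of P₂, a monotone path through both must visit P₁ then P₂; paths through both = C(5, 3)·C(6, 3)·C(3, 2) = 600. Avoid both = 3003 − 1260 − 1386 + 600 = 957.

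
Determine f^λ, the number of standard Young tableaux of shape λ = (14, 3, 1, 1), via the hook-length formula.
# SYT of shape (14, 3, 1, 1) = 49248

Hook-length formula: f^λ = n! / Π hook(c), product over all cells c of the Young diagram. For λ = (14, 3, 1, 1), n = 19 boxes. Hook lengths by row (left-to-right, top-to-bottom): [17, 14, 13, 11, 10, 9, 8, 7, 6, 5, 4, 3, 2, 1]; [5, 2, 1]; [2]; [1]. Product of hooks = 2470051584000. So f^λ = 19! / 2470051584000 = 121645100408832000 / 2470051584000 = 49248.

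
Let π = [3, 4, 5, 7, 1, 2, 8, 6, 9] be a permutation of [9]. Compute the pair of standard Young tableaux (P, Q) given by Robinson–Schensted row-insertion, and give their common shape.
P = [1, 2, 5, 6, 8, 9] / [3, 4, 7];  Q = [1, 2, 3, 4, 7, 9] / [5, 6, 8];  common shape = (6, 3)

Row-insert the values π_1, π_2, … into P one at a time, bumping the leftmost entry strictly greater than the inserted value down to the next row. The recording tableau Q records, in position (i, j), the step at which that cell was added to P.
  Insert 3 (step 1): P = [3];  Q = [1]
  Insert 4 (step 2): P = [3, 4];  Q = [1, 2]
  Insert 5 (step 3): P = [3, 4, 5];  Q = [1, 2, 3]
  Insert 7 (step 4): P = [3, 4, 5, 7];  Q = [1, 2, 3, 4]
  Insert 1 (step 5): P = [1, 4, 5, 7] / [3];  Q = [1, 2, 3, 4] / [5]
  Insert 2 (step 6): P = [1, 2, 5, 7] / [3, 4];  Q = [1, 2, 3, 4] / [5, 6]
  Insert 8 (step 7): P = [1, 2, 5, 7, 8] / [3, 4];  Q = [1, 2, 3, 4, 7] / [5, 6]
  Insert 6 (step 8): P = [1, 2, 5, 6, 8] / [3, 4, 7];  Q = [1, 2, 3, 4, 7] / [5, 6, 8]
  Insert 9 (step 9): P = [1, 2, 5, 6, 8, 9] / [3, 4, 7];  Q = [1, 2, 3, 4, 7, 9] / [5, 6, 8]
Final shape: (6, 3).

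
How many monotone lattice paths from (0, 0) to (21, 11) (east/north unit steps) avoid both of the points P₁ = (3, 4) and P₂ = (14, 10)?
Number of paths = 99975212

Inclusion–exclusion. Total paths: C(32, 21) = 129024480. Through P₁: C(7, 3)·C(25, 18) = 16824500. Through P₂: C(24, 14)·C(8, 7) = 15690048. Since P₁ is strictly southwest of P₂, a monotone path through both must visit P₁ then P₂; paths through both = C(7, 3)·C(17, 11)·C(8, 7) = 3465280. Avoid both = 129024480 − 16824500 − 15690048 + 3465280 = 99975212.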